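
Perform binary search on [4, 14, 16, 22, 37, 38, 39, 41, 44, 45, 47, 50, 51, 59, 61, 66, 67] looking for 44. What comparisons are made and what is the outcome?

Binary search for 44 in [4, 14, 16, 22, 37, 38, 39, 41, 44, 45, 47, 50, 51, 59, 61, 66, 67]:

lo=0, hi=16, mid=8, arr[mid]=44 -> Found target at index 8!

Binary search finds 44 at index 8 after 1 comparisons. The search repeatedly halves the search space by comparing with the middle element.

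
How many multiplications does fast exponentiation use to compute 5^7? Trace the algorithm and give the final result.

Computing 5^7 by squaring (build up from 5^1; each line after the first costs one multiplication):

5^1 = 5
5^2 = (5^1)^2 = 5^2 = 25
5^3 = 5 * 5^2 = 5 * 25 = 125
5^6 = (5^3)^2 = 125^2 = 15625
5^7 = 5 * 5^6 = 5 * 15625 = 78125

Result: 78125
Multiplications needed: 4 (4 lines after 5^1)

5^7 = 78125. Using exponentiation by squaring, this requires 4 multiplications. The key idea: if the exponent is even, square the half-power; if odd, multiply by the base once.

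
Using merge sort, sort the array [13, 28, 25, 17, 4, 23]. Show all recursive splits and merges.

Merge sort trace:

Split: [13, 28, 25, 17, 4, 23] -> [13, 28, 25] and [17, 4, 23]
  Split: [13, 28, 25] -> [13] and [28, 25]
    Split: [28, 25] -> [28] and [25]
    Merge: [28] + [25] -> [25, 28]
  Merge: [13] + [25, 28] -> [13, 25, 28]
  Split: [17, 4, 23] -> [17] and [4, 23]
    Split: [4, 23] -> [4] and [23]
    Merge: [4] + [23] -> [4, 23]
  Merge: [17] + [4, 23] -> [4, 17, 23]
Merge: [13, 25, 28] + [4, 17, 23] -> [4, 13, 17, 23, 25, 28]

Final sorted array: [4, 13, 17, 23, 25, 28]

The merge sort proceeds by recursively splitting the array and merging sorted halves.
After all merges, the sorted array is [4, 13, 17, 23, 25, 28].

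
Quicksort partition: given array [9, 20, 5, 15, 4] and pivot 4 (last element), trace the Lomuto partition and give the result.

Lomuto partition with pivot = 4:

Initial array: [9, 20, 5, 15, 4]

arr[0]=9 > 4: no swap
arr[1]=20 > 4: no swap
arr[2]=5 > 4: no swap
arr[3]=15 > 4: no swap

Place pivot at position 0: [4, 20, 5, 15, 9]
Pivot position: 0

After partitioning with pivot 4, the array becomes [4, 20, 5, 15, 9]. The pivot is placed at index 0. All elements to the left of the pivot are <= 4, and all elements to the right are > 4.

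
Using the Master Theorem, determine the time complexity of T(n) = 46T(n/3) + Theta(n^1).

Master Theorem for T(n) = 46T(n/3) + O(n^1):

a = 46, b = 3, c = 1
log_b(a) = log_3(46) = 3.4850

Case 1: c = 1 < log_3(46) = 3.4850
T(n) = O(n^(log_3 46))

For T(n) = 46T(n/3) + O(n^1): log_3(46) = 3.4850. This is Case 1 of the Master Theorem (c < log_b(a), work dominated by leaves), giving O(n^(log_3 46)).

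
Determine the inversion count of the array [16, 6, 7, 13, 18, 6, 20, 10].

Finding inversions in [16, 6, 7, 13, 18, 6, 20, 10]:

(0, 1): arr[0]=16 > arr[1]=6
(0, 2): arr[0]=16 > arr[2]=7
(0, 3): arr[0]=16 > arr[3]=13
(0, 5): arr[0]=16 > arr[5]=6
(0, 7): arr[0]=16 > arr[7]=10
(2, 5): arr[2]=7 > arr[5]=6
(3, 5): arr[3]=13 > arr[5]=6
(3, 7): arr[3]=13 > arr[7]=10
(4, 5): arr[4]=18 > arr[5]=6
(4, 7): arr[4]=18 > arr[7]=10
(6, 7): arr[6]=20 > arr[7]=10

Total inversions: 11

The array has 11 inversion(s): (0,1), (0,2), (0,3), (0,5), (0,7), (2,5), (3,5), (3,7), (4,5), (4,7), (6,7). Each pair (i,j) satisfies i < j and arr[i] > arr[j].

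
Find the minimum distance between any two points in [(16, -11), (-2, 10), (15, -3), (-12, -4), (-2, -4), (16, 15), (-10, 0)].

Computing all pairwise distances among 7 points:

d((16, -11), (-2, 10)) = 27.6586
d((16, -11), (15, -3)) = 8.0623
d((16, -11), (-12, -4)) = 28.8617
d((16, -11), (-2, -4)) = 19.3132
d((16, -11), (16, 15)) = 26.0
d((16, -11), (-10, 0)) = 28.2312
d((-2, 10), (15, -3)) = 21.4009
d((-2, 10), (-12, -4)) = 17.2047
d((-2, 10), (-2, -4)) = 14.0
d((-2, 10), (16, 15)) = 18.6815
d((-2, 10), (-10, 0)) = 12.8062
d((15, -3), (-12, -4)) = 27.0185
d((15, -3), (-2, -4)) = 17.0294
d((15, -3), (16, 15)) = 18.0278
d((15, -3), (-10, 0)) = 25.1794
d((-12, -4), (-2, -4)) = 10.0
d((-12, -4), (16, 15)) = 33.8378
d((-12, -4), (-10, 0)) = 4.4721 <-- minimum
d((-2, -4), (16, 15)) = 26.1725
d((-2, -4), (-10, 0)) = 8.9443
d((16, 15), (-10, 0)) = 30.0167

Closest pair: (-12, -4) and (-10, 0) with distance 4.4721

The closest pair is (-12, -4) and (-10, 0) with Euclidean distance 4.4721. For 7 points, brute-force pairwise comparison is shown above. For large n, the divide-and-conquer algorithm (sort by x, recurse on halves, check the dividing strip) achieves O(n log n).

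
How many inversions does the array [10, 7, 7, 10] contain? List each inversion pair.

Finding inversions in [10, 7, 7, 10]:

(0, 1): arr[0]=10 > arr[1]=7
(0, 2): arr[0]=10 > arr[2]=7

Total inversions: 2

The array has 2 inversion(s): (0,1), (0,2). Each pair (i,j) satisfies i < j and arr[i] > arr[j].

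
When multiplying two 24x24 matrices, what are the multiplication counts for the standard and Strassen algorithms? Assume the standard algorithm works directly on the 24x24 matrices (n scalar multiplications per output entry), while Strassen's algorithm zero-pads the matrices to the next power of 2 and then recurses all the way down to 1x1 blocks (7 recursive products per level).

Matrix multiplication for 24x24 matrices:

Strassen's algorithm requires power-of-2 dimensions. Pad 24x24 to 32x32 (next power of 2).

Standard algorithm: 24^3 = 13824 multiplications
Strassen's algorithm: 7^(log2(32)) = 7^5 = 16807 multiplications
Difference: 13824 - 16807 = -2983 (Strassen uses MORE here due to padding overhead — for small or just-over-power-of-2 n, padding can outweigh the per-level savings)

Standard: 13824 multiplications (24^3). Strassen: 16807 multiplications (7^5, after padding to 32x32). Strassen reduces 8 recursive multiplications to 7 at each level.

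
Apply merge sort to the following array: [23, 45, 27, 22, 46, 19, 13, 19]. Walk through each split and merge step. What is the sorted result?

Merge sort trace:

Split: [23, 45, 27, 22, 46, 19, 13, 19] -> [23, 45, 27, 22] and [46, 19, 13, 19]
  Split: [23, 45, 27, 22] -> [23, 45] and [27, 22]
    Split: [23, 45] -> [23] and [45]
    Merge: [23] + [45] -> [23, 45]
    Split: [27, 22] -> [27] and [22]
    Merge: [27] + [22] -> [22, 27]
  Merge: [23, 45] + [22, 27] -> [22, 23, 27, 45]
  Split: [46, 19, 13, 19] -> [46, 19] and [13, 19]
    Split: [46, 19] -> [46] and [19]
    Merge: [46] + [19] -> [19, 46]
    Split: [13, 19] -> [13] and [19]
    Merge: [13] + [19] -> [13, 19]
  Merge: [19, 46] + [13, 19] -> [13, 19, 19, 46]
Merge: [22, 23, 27, 45] + [13, 19, 19, 46] -> [13, 19, 19, 22, 23, 27, 45, 46]

Final sorted array: [13, 19, 19, 22, 23, 27, 45, 46]

The merge sort proceeds by recursively splitting the array and merging sorted halves.
After all merges, the sorted array is [13, 19, 19, 22, 23, 27, 45, 46].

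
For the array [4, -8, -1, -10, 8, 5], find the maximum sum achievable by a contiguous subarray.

Using Kadane's algorithm on [4, -8, -1, -10, 8, 5]:

Scanning through the array:
Position 1 (value -8): max_ending_here = -4, max_so_far = 4
Position 2 (value -1): max_ending_here = -1, max_so_far = 4
Position 3 (value -10): max_ending_here = -10, max_so_far = 4
Position 4 (value 8): max_ending_here = 8, max_so_far = 8
Position 5 (value 5): max_ending_here = 13, max_so_far = 13

Maximum subarray: [8, 5]
Maximum sum: 13

The maximum subarray is [8, 5] with sum 13. This subarray runs from index 4 to index 5.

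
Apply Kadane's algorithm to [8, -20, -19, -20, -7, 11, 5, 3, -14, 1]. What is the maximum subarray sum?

Using Kadane's algorithm on [8, -20, -19, -20, -7, 11, 5, 3, -14, 1]:

Scanning through the array:
Position 1 (value -20): max_ending_here = -12, max_so_far = 8
Position 2 (value -19): max_ending_here = -19, max_so_far = 8
Position 3 (value -20): max_ending_here = -20, max_so_far = 8
Position 4 (value -7): max_ending_here = -7, max_so_far = 8
Position 5 (value 11): max_ending_here = 11, max_so_far = 11
Position 6 (value 5): max_ending_here = 16, max_so_far = 16
Position 7 (value 3): max_ending_here = 19, max_so_far = 19
Position 8 (value -14): max_ending_here = 5, max_so_far = 19
Position 9 (value 1): max_ending_here = 6, max_so_far = 19

Maximum subarray: [11, 5, 3]
Maximum sum: 19

The maximum subarray is [11, 5, 3] with sum 19. This subarray runs from index 5 to index 7.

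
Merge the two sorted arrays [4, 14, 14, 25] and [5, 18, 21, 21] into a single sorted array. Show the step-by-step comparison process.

Merging process:

Compare 4 vs 5: take 4 from left. Merged: [4]
Compare 14 vs 5: take 5 from right. Merged: [4, 5]
Compare 14 vs 18: take 14 from left. Merged: [4, 5, 14]
Compare 14 vs 18: take 14 from left. Merged: [4, 5, 14, 14]
Compare 25 vs 18: take 18 from right. Merged: [4, 5, 14, 14, 18]
Compare 25 vs 21: take 21 from right. Merged: [4, 5, 14, 14, 18, 21]
Compare 25 vs 21: take 21 from right. Merged: [4, 5, 14, 14, 18, 21, 21]
Append remaining from left: [25]. Merged: [4, 5, 14, 14, 18, 21, 21, 25]

Final merged array: [4, 5, 14, 14, 18, 21, 21, 25]
Total comparisons: 7

The merged array is [4, 5, 14, 14, 18, 21, 21, 25], requiring 7 comparisons. The merge step runs in O(n) time where n is the total number of elements.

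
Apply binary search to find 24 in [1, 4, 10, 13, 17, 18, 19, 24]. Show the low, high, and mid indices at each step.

Binary search for 24 in [1, 4, 10, 13, 17, 18, 19, 24]:

lo=0, hi=7, mid=3, arr[mid]=13 -> 13 < 24, search right half
lo=4, hi=7, mid=5, arr[mid]=18 -> 18 < 24, search right half
lo=6, hi=7, mid=6, arr[mid]=19 -> 19 < 24, search right half
lo=7, hi=7, mid=7, arr[mid]=24 -> Found target at index 7!

Binary search finds 24 at index 7 after 4 comparisons. The search repeatedly halves the search space by comparing with the middle element.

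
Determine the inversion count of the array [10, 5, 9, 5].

Finding inversions in [10, 5, 9, 5]:

(0, 1): arr[0]=10 > arr[1]=5
(0, 2): arr[0]=10 > arr[2]=9
(0, 3): arr[0]=10 > arr[3]=5
(2, 3): arr[2]=9 > arr[3]=5

Total inversions: 4

The array has 4 inversion(s): (0,1), (0,2), (0,3), (2,3). Each pair (i,j) satisfies i < j and arr[i] > arr[j].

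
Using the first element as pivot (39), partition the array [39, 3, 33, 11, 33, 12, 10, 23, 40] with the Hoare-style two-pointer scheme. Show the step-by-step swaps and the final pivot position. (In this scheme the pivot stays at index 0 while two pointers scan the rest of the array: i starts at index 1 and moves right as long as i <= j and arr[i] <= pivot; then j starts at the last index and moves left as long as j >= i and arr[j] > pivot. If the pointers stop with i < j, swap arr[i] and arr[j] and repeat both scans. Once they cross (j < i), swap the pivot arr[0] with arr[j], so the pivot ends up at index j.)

Hoare-style two-pointer partition with pivot = 39:

Initial array: [39, 3, 33, 11, 33, 12, 10, 23, 40]

Pointers start at i = 1, j = 8.
i ends at 8, j ends at 7: the pointers have crossed (j < i), so scanning stops.

Swap pivot arr[0] with arr[7] to place pivot at position 7: [23, 3, 33, 11, 33, 12, 10, 39, 40]
Pivot position: 7

After partitioning with pivot 39, the array becomes [23, 3, 33, 11, 33, 12, 10, 39, 40]. The pivot is placed at index 7. All elements to the left of the pivot are <= 39, and all elements to the right are > 39.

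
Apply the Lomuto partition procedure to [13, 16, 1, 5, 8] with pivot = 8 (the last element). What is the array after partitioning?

Lomuto partition with pivot = 8:

Initial array: [13, 16, 1, 5, 8]

arr[0]=13 > 8: no swap
arr[1]=16 > 8: no swap
arr[2]=1 <= 8: swap with position 0, array becomes [1, 16, 13, 5, 8]
arr[3]=5 <= 8: swap with position 1, array becomes [1, 5, 13, 16, 8]

Place pivot at position 2: [1, 5, 8, 16, 13]
Pivot position: 2

After partitioning with pivot 8, the array becomes [1, 5, 8, 16, 13]. The pivot is placed at index 2. All elements to the left of the pivot are <= 8, and all elements to the right are > 8.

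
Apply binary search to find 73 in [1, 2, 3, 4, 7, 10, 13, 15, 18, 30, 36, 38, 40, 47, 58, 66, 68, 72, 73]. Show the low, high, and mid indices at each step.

Binary search for 73 in [1, 2, 3, 4, 7, 10, 13, 15, 18, 30, 36, 38, 40, 47, 58, 66, 68, 72, 73]:

lo=0, hi=18, mid=9, arr[mid]=30 -> 30 < 73, search right half
lo=10, hi=18, mid=14, arr[mid]=58 -> 58 < 73, search right half
lo=15, hi=18, mid=16, arr[mid]=68 -> 68 < 73, search right half
lo=17, hi=18, mid=17, arr[mid]=72 -> 72 < 73, search right half
lo=18, hi=18, mid=18, arr[mid]=73 -> Found target at index 18!

Binary search finds 73 at index 18 after 5 comparisons. The search repeatedly halves the search space by comparing with the middle element.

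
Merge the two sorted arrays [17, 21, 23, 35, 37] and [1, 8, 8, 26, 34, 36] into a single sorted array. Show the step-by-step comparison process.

Merging process:

Compare 17 vs 1: take 1 from right. Merged: [1]
Compare 17 vs 8: take 8 from right. Merged: [1, 8]
Compare 17 vs 8: take 8 from right. Merged: [1, 8, 8]
Compare 17 vs 26: take 17 from left. Merged: [1, 8, 8, 17]
Compare 21 vs 26: take 21 from left. Merged: [1, 8, 8, 17, 21]
Compare 23 vs 26: take 23 from left. Merged: [1, 8, 8, 17, 21, 23]
Compare 35 vs 26: take 26 from right. Merged: [1, 8, 8, 17, 21, 23, 26]
Compare 35 vs 34: take 34 from right. Merged: [1, 8, 8, 17, 21, 23, 26, 34]
Compare 35 vs 36: take 35 from left. Merged: [1, 8, 8, 17, 21, 23, 26, 34, 35]
Compare 37 vs 36: take 36 from right. Merged: [1, 8, 8, 17, 21, 23, 26, 34, 35, 36]
Append remaining from left: [37]. Merged: [1, 8, 8, 17, 21, 23, 26, 34, 35, 36, 37]

Final merged array: [1, 8, 8, 17, 21, 23, 26, 34, 35, 36, 37]
Total comparisons: 10

The merged array is [1, 8, 8, 17, 21, 23, 26, 34, 35, 36, 37], requiring 10 comparisons. The merge step runs in O(n) time where n is the total number of elements.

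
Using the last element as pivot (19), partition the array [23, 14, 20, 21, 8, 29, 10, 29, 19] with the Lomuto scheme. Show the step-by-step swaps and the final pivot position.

Lomuto partition with pivot = 19:

Initial array: [23, 14, 20, 21, 8, 29, 10, 29, 19]

arr[0]=23 > 19: no swap
arr[1]=14 <= 19: swap with position 0, array becomes [14, 23, 20, 21, 8, 29, 10, 29, 19]
arr[2]=20 > 19: no swap
arr[3]=21 > 19: no swap
arr[4]=8 <= 19: swap with position 1, array becomes [14, 8, 20, 21, 23, 29, 10, 29, 19]
arr[5]=29 > 19: no swap
arr[6]=10 <= 19: swap with position 2, array becomes [14, 8, 10, 21, 23, 29, 20, 29, 19]
arr[7]=29 > 19: no swap

Place pivot at position 3: [14, 8, 10, 19, 23, 29, 20, 29, 21]
Pivot position: 3

After partitioning with pivot 19, the array becomes [14, 8, 10, 19, 23, 29, 20, 29, 21]. The pivot is placed at index 3. All elements to the left of the pivot are <= 19, and all elements to the right are > 19.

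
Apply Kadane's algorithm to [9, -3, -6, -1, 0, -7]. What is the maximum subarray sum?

Using Kadane's algorithm on [9, -3, -6, -1, 0, -7]:

Scanning through the array:
Position 1 (value -3): max_ending_here = 6, max_so_far = 9
Position 2 (value -6): max_ending_here = 0, max_so_far = 9
Position 3 (value -1): max_ending_here = -1, max_so_far = 9
Position 4 (value 0): max_ending_here = 0, max_so_far = 9
Position 5 (value -7): max_ending_here = -7, max_so_far = 9

Maximum subarray: [9]
Maximum sum: 9

The maximum subarray is [9] with sum 9. This subarray runs from index 0 to index 0.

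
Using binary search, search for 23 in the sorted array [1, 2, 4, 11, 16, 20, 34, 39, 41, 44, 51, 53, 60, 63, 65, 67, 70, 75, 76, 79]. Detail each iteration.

Binary search for 23 in [1, 2, 4, 11, 16, 20, 34, 39, 41, 44, 51, 53, 60, 63, 65, 67, 70, 75, 76, 79]:

lo=0, hi=19, mid=9, arr[mid]=44 -> 44 > 23, search left half
lo=0, hi=8, mid=4, arr[mid]=16 -> 16 < 23, search right half
lo=5, hi=8, mid=6, arr[mid]=34 -> 34 > 23, search left half
lo=5, hi=5, mid=5, arr[mid]=20 -> 20 < 23, search right half
lo=6 > hi=5, target 23 not found

Binary search determines that 23 is not in the array after 4 comparisons. The search space was exhausted without finding the target.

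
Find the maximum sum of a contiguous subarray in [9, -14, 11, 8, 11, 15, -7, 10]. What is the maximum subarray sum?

Using Kadane's algorithm on [9, -14, 11, 8, 11, 15, -7, 10]:

Scanning through the array:
Position 1 (value -14): max_ending_here = -5, max_so_far = 9
Position 2 (value 11): max_ending_here = 11, max_so_far = 11
Position 3 (value 8): max_ending_here = 19, max_so_far = 19
Position 4 (value 11): max_ending_here = 30, max_so_far = 30
Position 5 (value 15): max_ending_here = 45, max_so_far = 45
Position 6 (value -7): max_ending_here = 38, max_so_far = 45
Position 7 (value 10): max_ending_here = 48, max_so_far = 48

Maximum subarray: [11, 8, 11, 15, -7, 10]
Maximum sum: 48

The maximum subarray is [11, 8, 11, 15, -7, 10] with sum 48. This subarray runs from index 2 to index 7.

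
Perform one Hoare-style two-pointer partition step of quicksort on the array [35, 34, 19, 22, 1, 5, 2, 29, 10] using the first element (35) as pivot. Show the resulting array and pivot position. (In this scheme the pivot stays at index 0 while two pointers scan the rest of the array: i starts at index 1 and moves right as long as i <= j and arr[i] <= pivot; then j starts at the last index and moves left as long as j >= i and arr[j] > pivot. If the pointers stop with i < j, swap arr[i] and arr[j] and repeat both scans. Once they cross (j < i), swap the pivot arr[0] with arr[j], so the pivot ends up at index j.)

Hoare-style two-pointer partition with pivot = 35:

Initial array: [35, 34, 19, 22, 1, 5, 2, 29, 10]

Pointers start at i = 1, j = 8.
i ends at 9, j ends at 8: the pointers have crossed (j < i), so scanning stops.

Swap pivot arr[0] with arr[8] to place pivot at position 8: [10, 34, 19, 22, 1, 5, 2, 29, 35]
Pivot position: 8

After partitioning with pivot 35, the array becomes [10, 34, 19, 22, 1, 5, 2, 29, 35]. The pivot is placed at index 8. All elements to the left of the pivot are <= 35, and all elements to the right are > 35.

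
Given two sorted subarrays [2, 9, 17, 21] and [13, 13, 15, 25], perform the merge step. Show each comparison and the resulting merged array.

Merging process:

Compare 2 vs 13: take 2 from left. Merged: [2]
Compare 9 vs 13: take 9 from left. Merged: [2, 9]
Compare 17 vs 13: take 13 from right. Merged: [2, 9, 13]
Compare 17 vs 13: take 13 from right. Merged: [2, 9, 13, 13]
Compare 17 vs 15: take 15 from right. Merged: [2, 9, 13, 13, 15]
Compare 17 vs 25: take 17 from left. Merged: [2, 9, 13, 13, 15, 17]
Compare 21 vs 25: take 21 from left. Merged: [2, 9, 13, 13, 15, 17, 21]
Append remaining from right: [25]. Merged: [2, 9, 13, 13, 15, 17, 21, 25]

Final merged array: [2, 9, 13, 13, 15, 17, 21, 25]
Total comparisons: 7

The merged array is [2, 9, 13, 13, 15, 17, 21, 25], requiring 7 comparisons. The merge step runs in O(n) time where n is the total number of elements.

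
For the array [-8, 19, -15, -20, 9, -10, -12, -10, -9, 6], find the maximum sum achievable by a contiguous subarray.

Using Kadane's algorithm on [-8, 19, -15, -20, 9, -10, -12, -10, -9, 6]:

Scanning through the array:
Position 1 (value 19): max_ending_here = 19, max_so_far = 19
Position 2 (value -15): max_ending_here = 4, max_so_far = 19
Position 3 (value -20): max_ending_here = -16, max_so_far = 19
Position 4 (value 9): max_ending_here = 9, max_so_far = 19
Position 5 (value -10): max_ending_here = -1, max_so_far = 19
Position 6 (value -12): max_ending_here = -12, max_so_far = 19
Position 7 (value -10): max_ending_here = -10, max_so_far = 19
Position 8 (value -9): max_ending_here = -9, max_so_far = 19
Position 9 (value 6): max_ending_here = 6, max_so_far = 19

Maximum subarray: [19]
Maximum sum: 19

The maximum subarray is [19] with sum 19. This subarray runs from index 1 to index 1.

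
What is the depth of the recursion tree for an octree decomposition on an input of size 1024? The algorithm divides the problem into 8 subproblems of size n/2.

For divide and conquer with division factor 2:

Problem sizes at each level:
Level 0: 1024
Level 1: 512
Level 2: 256
Level 3: 128
Level 4: 64
Level 5: 32
Level 6: 16
Level 7: 8
Level 8: 4
Level 9: 2
Level 10: 1

The root is level 0 and the size-1 base case is level 10 (the tree spans levels 0 through 10, i.e. 11 levels counting the root), so the depth is the number of divisions: log_2(1024) = 10

The recursion tree depth is log_2(1024) = 10. At each level, the problem size is divided by 2, so it takes 10 divisions to reduce to a base case of size 1. The algorithm makes 8 recursive calls at each level.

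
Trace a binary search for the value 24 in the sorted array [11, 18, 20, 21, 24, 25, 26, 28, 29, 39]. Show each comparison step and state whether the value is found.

Binary search for 24 in [11, 18, 20, 21, 24, 25, 26, 28, 29, 39]:

lo=0, hi=9, mid=4, arr[mid]=24 -> Found target at index 4!

Binary search finds 24 at index 4 after 1 comparisons. The search repeatedly halves the search space by comparing with the middle element.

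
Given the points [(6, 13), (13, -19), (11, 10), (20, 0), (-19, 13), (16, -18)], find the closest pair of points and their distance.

Computing all pairwise distances among 6 points:

d((6, 13), (13, -19)) = 32.7567
d((6, 13), (11, 10)) = 5.831
d((6, 13), (20, 0)) = 19.105
d((6, 13), (-19, 13)) = 25.0
d((6, 13), (16, -18)) = 32.573
d((13, -19), (11, 10)) = 29.0689
d((13, -19), (20, 0)) = 20.2485
d((13, -19), (-19, 13)) = 45.2548
d((13, -19), (16, -18)) = 3.1623 <-- minimum
d((11, 10), (20, 0)) = 13.4536
d((11, 10), (-19, 13)) = 30.1496
d((11, 10), (16, -18)) = 28.4429
d((20, 0), (-19, 13)) = 41.1096
d((20, 0), (16, -18)) = 18.4391
d((-19, 13), (16, -18)) = 46.7547

Closest pair: (13, -19) and (16, -18) with distance 3.1623

The closest pair is (13, -19) and (16, -18) with Euclidean distance 3.1623. For 6 points, brute-force pairwise comparison is shown above. For large n, the divide-and-conquer algorithm (sort by x, recurse on halves, check the dividing strip) achieves O(n log n).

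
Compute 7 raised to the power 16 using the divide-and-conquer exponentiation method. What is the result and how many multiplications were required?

Computing 7^16 by squaring (build up from 7^1; each line after the first costs one multiplication):

7^1 = 7
7^2 = (7^1)^2 = 7^2 = 49
7^4 = (7^2)^2 = 49^2 = 2401
7^8 = (7^4)^2 = 2401^2 = 5764801
7^16 = (7^8)^2 = 5764801^2 = 33232930569601

Result: 33232930569601
Multiplications needed: 4 (4 lines after 7^1)

7^16 = 33232930569601. Using exponentiation by squaring, this requires 4 multiplications. The key idea: if the exponent is even, square the half-power; if odd, multiply by the base once.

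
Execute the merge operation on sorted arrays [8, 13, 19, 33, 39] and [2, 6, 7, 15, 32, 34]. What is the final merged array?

Merging process:

Compare 8 vs 2: take 2 from right. Merged: [2]
Compare 8 vs 6: take 6 from right. Merged: [2, 6]
Compare 8 vs 7: take 7 from right. Merged: [2, 6, 7]
Compare 8 vs 15: take 8 from left. Merged: [2, 6, 7, 8]
Compare 13 vs 15: take 13 from left. Merged: [2, 6, 7, 8, 13]
Compare 19 vs 15: take 15 from right. Merged: [2, 6, 7, 8, 13, 15]
Compare 19 vs 32: take 19 from left. Merged: [2, 6, 7, 8, 13, 15, 19]
Compare 33 vs 32: take 32 from right. Merged: [2, 6, 7, 8, 13, 15, 19, 32]
Compare 33 vs 34: take 33 from left. Merged: [2, 6, 7, 8, 13, 15, 19, 32, 33]
Compare 39 vs 34: take 34 from right. Merged: [2, 6, 7, 8, 13, 15, 19, 32, 33, 34]
Append remaining from left: [39]. Merged: [2, 6, 7, 8, 13, 15, 19, 32, 33, 34, 39]

Final merged array: [2, 6, 7, 8, 13, 15, 19, 32, 33, 34, 39]
Total comparisons: 10

The merged array is [2, 6, 7, 8, 13, 15, 19, 32, 33, 34, 39], requiring 10 comparisons. The merge step runs in O(n) time where n is the total number of elements.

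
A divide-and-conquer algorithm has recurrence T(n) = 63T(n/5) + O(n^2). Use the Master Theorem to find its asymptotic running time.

Master Theorem for T(n) = 63T(n/5) + O(n^2):

a = 63, b = 5, c = 2
log_b(a) = log_5(63) = 2.5743

Case 1: c = 2 < log_5(63) = 2.5743
T(n) = O(n^(log_5 63))

For T(n) = 63T(n/5) + O(n^2): log_5(63) = 2.5743. This is Case 1 of the Master Theorem (c < log_b(a), work dominated by leaves), giving O(n^(log_5 63)).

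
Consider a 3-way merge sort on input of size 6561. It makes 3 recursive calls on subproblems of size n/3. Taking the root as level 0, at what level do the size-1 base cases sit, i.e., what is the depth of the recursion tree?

For divide and conquer with division factor 3:

Problem sizes at each level:
Level 0: 6561
Level 1: 2187
Level 2: 729
Level 3: 243
Level 4: 81
Level 5: 27
Level 6: 9
Level 7: 3
Level 8: 1

The root is level 0 and the size-1 base case is level 8 (the tree spans levels 0 through 8, i.e. 9 levels counting the root), so the depth is the number of divisions: log_3(6561) = 8

The recursion tree depth is log_3(6561) = 8. At each level, the problem size is divided by 3, so it takes 8 divisions to reduce to a base case of size 1. The algorithm makes 3 recursive calls at each level.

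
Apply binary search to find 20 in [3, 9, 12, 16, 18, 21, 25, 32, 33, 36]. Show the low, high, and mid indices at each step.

Binary search for 20 in [3, 9, 12, 16, 18, 21, 25, 32, 33, 36]:

lo=0, hi=9, mid=4, arr[mid]=18 -> 18 < 20, search right half
lo=5, hi=9, mid=7, arr[mid]=32 -> 32 > 20, search left half
lo=5, hi=6, mid=5, arr[mid]=21 -> 21 > 20, search left half
lo=5 > hi=4, target 20 not found

Binary search determines that 20 is not in the array after 3 comparisons. The search space was exhausted without finding the target.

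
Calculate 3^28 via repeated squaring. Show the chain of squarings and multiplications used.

Computing 3^28 by squaring (build up from 3^1; each line after the first costs one multiplication):

3^1 = 3
3^2 = (3^1)^2 = 3^2 = 9
3^3 = 3 * 3^2 = 3 * 9 = 27
3^6 = (3^3)^2 = 27^2 = 729
3^7 = 3 * 3^6 = 3 * 729 = 2187
3^14 = (3^7)^2 = 2187^2 = 4782969
3^28 = (3^14)^2 = 4782969^2 = 22876792454961

Result: 22876792454961
Multiplications needed: 6 (6 lines after 3^1)

3^28 = 22876792454961. Using exponentiation by squaring, this requires 6 multiplications. The key idea: if the exponent is even, square the half-power; if odd, multiply by the base once.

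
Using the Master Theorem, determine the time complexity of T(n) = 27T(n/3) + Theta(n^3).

Master Theorem for T(n) = 27T(n/3) + O(n^3):

a = 27, b = 3, c = 3
log_b(a) = log_3(27) = 3.0000

Case 2: c = 3 = log_3(27) = 3.0000
T(n) = O(n^3 log n) = O(n^3 log n)

For T(n) = 27T(n/3) + O(n^3): log_3(27) = 3.0000. This is Case 2 of the Master Theorem (c = log_b(a), equal work at all levels), giving O(n^3 log n).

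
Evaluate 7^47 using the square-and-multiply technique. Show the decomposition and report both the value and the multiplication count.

Computing 7^47 by squaring (build up from 7^1; each line after the first costs one multiplication):

7^1 = 7
7^2 = (7^1)^2 = 7^2 = 49
7^4 = (7^2)^2 = 49^2 = 2401
7^5 = 7 * 7^4 = 7 * 2401 = 16807
7^10 = (7^5)^2 = 16807^2 = 282475249
7^11 = 7 * 7^10 = 7 * 282475249 = 1977326743
7^22 = (7^11)^2 = 1977326743^2 = 3909821048582988049
7^23 = 7 * 7^22 = 7 * 3909821048582988049 = 27368747340080916343
7^46 = (7^23)^2 = 27368747340080916343^2 = 749048330965186233494494102694564493649
7^47 = 7 * 7^46 = 7 * 749048330965186233494494102694564493649 = 5243338316756303634461458718861951455543

Result: 5243338316756303634461458718861951455543
Multiplications needed: 9 (9 lines after 7^1)

7^47 = 5243338316756303634461458718861951455543. Using exponentiation by squaring, this requires 9 multiplications. The key idea: if the exponent is even, square the half-power; if odd, multiply by the base once.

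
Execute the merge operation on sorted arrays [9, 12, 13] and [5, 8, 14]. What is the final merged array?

Merging process:

Compare 9 vs 5: take 5 from right. Merged: [5]
Compare 9 vs 8: take 8 from right. Merged: [5, 8]
Compare 9 vs 14: take 9 from left. Merged: [5, 8, 9]
Compare 12 vs 14: take 12 from left. Merged: [5, 8, 9, 12]
Compare 13 vs 14: take 13 from left. Merged: [5, 8, 9, 12, 13]
Append remaining from right: [14]. Merged: [5, 8, 9, 12, 13, 14]

Final merged array: [5, 8, 9, 12, 13, 14]
Total comparisons: 5

The merged array is [5, 8, 9, 12, 13, 14], requiring 5 comparisons. The merge step runs in O(n) time where n is the total number of elements.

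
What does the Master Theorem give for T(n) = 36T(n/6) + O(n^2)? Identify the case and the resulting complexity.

Master Theorem for T(n) = 36T(n/6) + O(n^2):

a = 36, b = 6, c = 2
log_b(a) = log_6(36) = 2.0000

Case 2: c = 2 = log_6(36) = 2.0000
T(n) = O(n^2 log n) = O(n^2 log n)

For T(n) = 36T(n/6) + O(n^2): log_6(36) = 2.0000. This is Case 2 of the Master Theorem (c = log_b(a), equal work at all levels), giving O(n^2 log n).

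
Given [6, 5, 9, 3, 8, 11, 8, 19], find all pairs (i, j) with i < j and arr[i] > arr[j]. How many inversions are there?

Finding inversions in [6, 5, 9, 3, 8, 11, 8, 19]:

(0, 1): arr[0]=6 > arr[1]=5
(0, 3): arr[0]=6 > arr[3]=3
(1, 3): arr[1]=5 > arr[3]=3
(2, 3): arr[2]=9 > arr[3]=3
(2, 4): arr[2]=9 > arr[4]=8
(2, 6): arr[2]=9 > arr[6]=8
(5, 6): arr[5]=11 > arr[6]=8

Total inversions: 7

The array has 7 inversion(s): (0,1), (0,3), (1,3), (2,3), (2,4), (2,6), (5,6). Each pair (i,j) satisfies i < j and arr[i] > arr[j].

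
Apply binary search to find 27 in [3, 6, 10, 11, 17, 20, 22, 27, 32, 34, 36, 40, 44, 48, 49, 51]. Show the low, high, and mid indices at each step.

Binary search for 27 in [3, 6, 10, 11, 17, 20, 22, 27, 32, 34, 36, 40, 44, 48, 49, 51]:

lo=0, hi=15, mid=7, arr[mid]=27 -> Found target at index 7!

Binary search finds 27 at index 7 after 1 comparisons. The search repeatedly halves the search space by comparing with the middle element.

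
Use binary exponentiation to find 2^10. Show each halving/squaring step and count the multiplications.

Computing 2^10 by squaring (build up from 2^1; each line after the first costs one multiplication):

2^1 = 2
2^2 = (2^1)^2 = 2^2 = 4
2^4 = (2^2)^2 = 4^2 = 16
2^5 = 2 * 2^4 = 2 * 16 = 32
2^10 = (2^5)^2 = 32^2 = 1024

Result: 1024
Multiplications needed: 4 (4 lines after 2^1)

2^10 = 1024. Using exponentiation by squaring, this requires 4 multiplications. The key idea: if the exponent is even, square the half-power; if odd, multiply by the base once.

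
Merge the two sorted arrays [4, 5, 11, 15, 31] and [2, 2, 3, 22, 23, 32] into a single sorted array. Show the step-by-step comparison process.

Merging process:

Compare 4 vs 2: take 2 from right. Merged: [2]
Compare 4 vs 2: take 2 from right. Merged: [2, 2]
Compare 4 vs 3: take 3 from right. Merged: [2, 2, 3]
Compare 4 vs 22: take 4 from left. Merged: [2, 2, 3, 4]
Compare 5 vs 22: take 5 from left. Merged: [2, 2, 3, 4, 5]
Compare 11 vs 22: take 11 from left. Merged: [2, 2, 3, 4, 5, 11]
Compare 15 vs 22: take 15 from left. Merged: [2, 2, 3, 4, 5, 11, 15]
Compare 31 vs 22: take 22 from right. Merged: [2, 2, 3, 4, 5, 11, 15, 22]
Compare 31 vs 23: take 23 from right. Merged: [2, 2, 3, 4, 5, 11, 15, 22, 23]
Compare 31 vs 32: take 31 from left. Merged: [2, 2, 3, 4, 5, 11, 15, 22, 23, 31]
Append remaining from right: [32]. Merged: [2, 2, 3, 4, 5, 11, 15, 22, 23, 31, 32]

Final merged array: [2, 2, 3, 4, 5, 11, 15, 22, 23, 31, 32]
Total comparisons: 10

The merged array is [2, 2, 3, 4, 5, 11, 15, 22, 23, 31, 32], requiring 10 comparisons. The merge step runs in O(n) time where n is the total number of elements.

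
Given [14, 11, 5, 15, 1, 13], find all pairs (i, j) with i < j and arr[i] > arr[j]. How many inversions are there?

Finding inversions in [14, 11, 5, 15, 1, 13]:

(0, 1): arr[0]=14 > arr[1]=11
(0, 2): arr[0]=14 > arr[2]=5
(0, 4): arr[0]=14 > arr[4]=1
(0, 5): arr[0]=14 > arr[5]=13
(1, 2): arr[1]=11 > arr[2]=5
(1, 4): arr[1]=11 > arr[4]=1
(2, 4): arr[2]=5 > arr[4]=1
(3, 4): arr[3]=15 > arr[4]=1
(3, 5): arr[3]=15 > arr[5]=13

Total inversions: 9

The array has 9 inversion(s): (0,1), (0,2), (0,4), (0,5), (1,2), (1,4), (2,4), (3,4), (3,5). Each pair (i,j) satisfies i < j and arr[i] > arr[j].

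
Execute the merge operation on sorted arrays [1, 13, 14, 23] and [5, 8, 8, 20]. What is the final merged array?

Merging process:

Compare 1 vs 5: take 1 from left. Merged: [1]
Compare 13 vs 5: take 5 from right. Merged: [1, 5]
Compare 13 vs 8: take 8 from right. Merged: [1, 5, 8]
Compare 13 vs 8: take 8 from right. Merged: [1, 5, 8, 8]
Compare 13 vs 20: take 13 from left. Merged: [1, 5, 8, 8, 13]
Compare 14 vs 20: take 14 from left. Merged: [1, 5, 8, 8, 13, 14]
Compare 23 vs 20: take 20 from right. Merged: [1, 5, 8, 8, 13, 14, 20]
Append remaining from left: [23]. Merged: [1, 5, 8, 8, 13, 14, 20, 23]

Final merged array: [1, 5, 8, 8, 13, 14, 20, 23]
Total comparisons: 7

The merged array is [1, 5, 8, 8, 13, 14, 20, 23], requiring 7 comparisons. The merge step runs in O(n) time where n is the total number of elements.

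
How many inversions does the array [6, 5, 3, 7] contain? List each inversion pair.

Finding inversions in [6, 5, 3, 7]:

(0, 1): arr[0]=6 > arr[1]=5
(0, 2): arr[0]=6 > arr[2]=3
(1, 2): arr[1]=5 > arr[2]=3

Total inversions: 3

The array has 3 inversion(s): (0,1), (0,2), (1,2). Each pair (i,j) satisfies i < j and arr[i] > arr[j].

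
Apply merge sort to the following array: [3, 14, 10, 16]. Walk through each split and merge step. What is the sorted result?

Merge sort trace:

Split: [3, 14, 10, 16] -> [3, 14] and [10, 16]
  Split: [3, 14] -> [3] and [14]
  Merge: [3] + [14] -> [3, 14]
  Split: [10, 16] -> [10] and [16]
  Merge: [10] + [16] -> [10, 16]
Merge: [3, 14] + [10, 16] -> [3, 10, 14, 16]

Final sorted array: [3, 10, 14, 16]

The merge sort proceeds by recursively splitting the array and merging sorted halves.
After all merges, the sorted array is [3, 10, 14, 16].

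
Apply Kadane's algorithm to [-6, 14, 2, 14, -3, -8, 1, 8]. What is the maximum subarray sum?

Using Kadane's algorithm on [-6, 14, 2, 14, -3, -8, 1, 8]:

Scanning through the array:
Position 1 (value 14): max_ending_here = 14, max_so_far = 14
Position 2 (value 2): max_ending_here = 16, max_so_far = 16
Position 3 (value 14): max_ending_here = 30, max_so_far = 30
Position 4 (value -3): max_ending_here = 27, max_so_far = 30
Position 5 (value -8): max_ending_here = 19, max_so_far = 30
Position 6 (value 1): max_ending_here = 20, max_so_far = 30
Position 7 (value 8): max_ending_here = 28, max_so_far = 30

Maximum subarray: [14, 2, 14]
Maximum sum: 30

The maximum subarray is [14, 2, 14] with sum 30. This subarray runs from index 1 to index 3.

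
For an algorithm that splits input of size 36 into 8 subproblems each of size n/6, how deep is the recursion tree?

For divide and conquer with division factor 6:

Problem sizes at each level:
Level 0: 36
Level 1: 6
Level 2: 1

The root is level 0 and the size-1 base case is level 2 (the tree spans levels 0 through 2, i.e. 3 levels counting the root), so the depth is the number of divisions: log_6(36) = 2

The recursion tree depth is log_6(36) = 2. At each level, the problem size is divided by 6, so it takes 2 divisions to reduce to a base case of size 1. The algorithm makes 8 recursive calls at each level.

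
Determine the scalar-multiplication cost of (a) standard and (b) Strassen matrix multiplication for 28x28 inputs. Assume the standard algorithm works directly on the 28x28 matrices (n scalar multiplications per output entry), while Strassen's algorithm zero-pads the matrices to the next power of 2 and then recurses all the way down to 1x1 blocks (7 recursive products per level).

Matrix multiplication for 28x28 matrices:

Strassen's algorithm requires power-of-2 dimensions. Pad 28x28 to 32x32 (next power of 2).

Standard algorithm: 28^3 = 21952 multiplications
Strassen's algorithm: 7^(log2(32)) = 7^5 = 16807 multiplications
Savings: 21952 - 16807 = 5145 multiplications

Standard: 21952 multiplications (28^3). Strassen: 16807 multiplications (7^5, after padding to 32x32). Strassen reduces 8 recursive multiplications to 7 at each level.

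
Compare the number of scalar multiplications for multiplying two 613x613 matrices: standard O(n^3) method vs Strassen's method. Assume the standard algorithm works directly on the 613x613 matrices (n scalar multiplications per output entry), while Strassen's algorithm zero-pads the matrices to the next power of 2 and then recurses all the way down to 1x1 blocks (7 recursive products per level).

Matrix multiplication for 613x613 matrices:

Strassen's algorithm requires power-of-2 dimensions. Pad 613x613 to 1024x1024 (next power of 2).

Standard algorithm: 613^3 = 230346397 multiplications
Strassen's algorithm: 7^(log2(1024)) = 7^10 = 282475249 multiplications
Difference: 230346397 - 282475249 = -52128852 (Strassen uses MORE here due to padding overhead — for small or just-over-power-of-2 n, padding can outweigh the per-level savings)

Standard: 230346397 multiplications (613^3). Strassen: 282475249 multiplications (7^10, after padding to 1024x1024). Strassen reduces 8 recursive multiplications to 7 at each level.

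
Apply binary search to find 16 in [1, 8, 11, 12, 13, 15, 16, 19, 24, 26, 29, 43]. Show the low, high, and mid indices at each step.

Binary search for 16 in [1, 8, 11, 12, 13, 15, 16, 19, 24, 26, 29, 43]:

lo=0, hi=11, mid=5, arr[mid]=15 -> 15 < 16, search right half
lo=6, hi=11, mid=8, arr[mid]=24 -> 24 > 16, search left half
lo=6, hi=7, mid=6, arr[mid]=16 -> Found target at index 6!

Binary search finds 16 at index 6 after 3 comparisons. The search repeatedly halves the search space by comparing with the middle element.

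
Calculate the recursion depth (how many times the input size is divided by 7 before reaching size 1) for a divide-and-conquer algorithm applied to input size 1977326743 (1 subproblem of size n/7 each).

For divide and conquer with division factor 7:

Problem sizes at each level:
Level 0: 1977326743
Level 1: 282475249
Level 2: 40353607
Level 3: 5764801
Level 4: 823543
Level 5: 117649
Level 6: 16807
Level 7: 2401
Level 8: 343
Level 9: 49
Level 10: 7
Level 11: 1

The root is level 0 and the size-1 base case is level 11 (the tree spans levels 0 through 11, i.e. 12 levels counting the root), so the depth is the number of divisions: log_7(1977326743) = 11

The recursion tree depth is log_7(1977326743) = 11. At each level, the problem size is divided by 7, so it takes 11 divisions to reduce to a base case of size 1. The algorithm makes 1 recursive call at each level.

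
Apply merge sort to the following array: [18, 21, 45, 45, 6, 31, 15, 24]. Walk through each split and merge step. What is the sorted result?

Merge sort trace:

Split: [18, 21, 45, 45, 6, 31, 15, 24] -> [18, 21, 45, 45] and [6, 31, 15, 24]
  Split: [18, 21, 45, 45] -> [18, 21] and [45, 45]
    Split: [18, 21] -> [18] and [21]
    Merge: [18] + [21] -> [18, 21]
    Split: [45, 45] -> [45] and [45]
    Merge: [45] + [45] -> [45, 45]
  Merge: [18, 21] + [45, 45] -> [18, 21, 45, 45]
  Split: [6, 31, 15, 24] -> [6, 31] and [15, 24]
    Split: [6, 31] -> [6] and [31]
    Merge: [6] + [31] -> [6, 31]
    Split: [15, 24] -> [15] and [24]
    Merge: [15] + [24] -> [15, 24]
  Merge: [6, 31] + [15, 24] -> [6, 15, 24, 31]
Merge: [18, 21, 45, 45] + [6, 15, 24, 31] -> [6, 15, 18, 21, 24, 31, 45, 45]

Final sorted array: [6, 15, 18, 21, 24, 31, 45, 45]

The merge sort proceeds by recursively splitting the array and merging sorted halves.
After all merges, the sorted array is [6, 15, 18, 21, 24, 31, 45, 45].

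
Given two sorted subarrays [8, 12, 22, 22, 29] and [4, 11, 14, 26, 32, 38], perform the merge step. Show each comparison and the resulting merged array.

Merging process:

Compare 8 vs 4: take 4 from right. Merged: [4]
Compare 8 vs 11: take 8 from left. Merged: [4, 8]
Compare 12 vs 11: take 11 from right. Merged: [4, 8, 11]
Compare 12 vs 14: take 12 from left. Merged: [4, 8, 11, 12]
Compare 22 vs 14: take 14 from right. Merged: [4, 8, 11, 12, 14]
Compare 22 vs 26: take 22 from left. Merged: [4, 8, 11, 12, 14, 22]
Compare 22 vs 26: take 22 from left. Merged: [4, 8, 11, 12, 14, 22, 22]
Compare 29 vs 26: take 26 from right. Merged: [4, 8, 11, 12, 14, 22, 22, 26]
Compare 29 vs 32: take 29 from left. Merged: [4, 8, 11, 12, 14, 22, 22, 26, 29]
Append remaining from right: [32, 38]. Merged: [4, 8, 11, 12, 14, 22, 22, 26, 29, 32, 38]

Final merged array: [4, 8, 11, 12, 14, 22, 22, 26, 29, 32, 38]
Total comparisons: 9

The merged array is [4, 8, 11, 12, 14, 22, 22, 26, 29, 32, 38], requiring 9 comparisons. The merge step runs in O(n) time where n is the total number of elements.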